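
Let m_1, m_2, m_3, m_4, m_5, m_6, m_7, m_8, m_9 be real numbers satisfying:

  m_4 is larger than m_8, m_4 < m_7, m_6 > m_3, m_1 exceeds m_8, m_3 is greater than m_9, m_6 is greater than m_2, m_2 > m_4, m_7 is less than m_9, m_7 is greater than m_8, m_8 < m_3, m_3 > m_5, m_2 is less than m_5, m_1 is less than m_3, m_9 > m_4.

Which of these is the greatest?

m_6

m_8 is not greatest since m_8 < m_4; m_4 is not greatest since m_4 < m_2; m_2 is not greatest since m_2 < m_5; m_5 is not greatest since m_5 < m_3; m_1 is not greatest since m_1 < m_3; m_7 is not greatest since m_7 < m_9; m_9 is not greatest since m_9 < m_3; m_3 is not greatest since m_3 < m_6.
Only m_6 has nothing above it, so m_6 is the greatest.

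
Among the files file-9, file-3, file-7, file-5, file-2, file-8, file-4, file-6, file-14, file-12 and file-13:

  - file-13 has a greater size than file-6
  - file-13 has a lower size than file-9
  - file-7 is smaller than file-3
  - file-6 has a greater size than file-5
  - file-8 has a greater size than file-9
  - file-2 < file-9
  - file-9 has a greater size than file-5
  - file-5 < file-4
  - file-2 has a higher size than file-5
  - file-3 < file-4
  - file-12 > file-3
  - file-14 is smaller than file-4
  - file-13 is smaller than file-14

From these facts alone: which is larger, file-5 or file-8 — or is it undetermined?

file-5 < file-6 and file-6 < file-13 give file-5 < file-13.
With file-13 < file-9: file-5 < file-6 < file-13 < file-9.
With file-9 < file-8: file-5 < file-6 < file-13 < file-9 < file-8.
So file-8 is larger.

file-8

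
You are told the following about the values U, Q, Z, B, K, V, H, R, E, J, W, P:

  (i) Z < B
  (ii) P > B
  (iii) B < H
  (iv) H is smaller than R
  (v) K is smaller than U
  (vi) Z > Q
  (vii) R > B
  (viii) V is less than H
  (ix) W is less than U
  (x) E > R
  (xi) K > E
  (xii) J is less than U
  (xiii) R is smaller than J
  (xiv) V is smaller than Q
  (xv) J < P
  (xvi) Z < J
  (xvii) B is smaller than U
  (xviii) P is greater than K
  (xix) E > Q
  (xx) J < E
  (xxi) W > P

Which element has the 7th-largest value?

Chaining the given pairs: V < Q < Z < B < H < R < J < E < K < P < W < U.
Counting 7 from the largest end gives R.

R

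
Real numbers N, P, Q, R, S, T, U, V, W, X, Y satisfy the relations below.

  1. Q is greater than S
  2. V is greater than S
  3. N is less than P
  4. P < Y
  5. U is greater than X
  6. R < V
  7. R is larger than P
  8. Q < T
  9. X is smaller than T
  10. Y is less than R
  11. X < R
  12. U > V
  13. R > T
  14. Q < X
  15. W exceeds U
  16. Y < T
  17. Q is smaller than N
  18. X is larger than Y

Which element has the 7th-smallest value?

T

The consecutive relations fix a unique order: S < Q < N < P < Y < X < T < R < V < U < W.
The 7th smallest is T.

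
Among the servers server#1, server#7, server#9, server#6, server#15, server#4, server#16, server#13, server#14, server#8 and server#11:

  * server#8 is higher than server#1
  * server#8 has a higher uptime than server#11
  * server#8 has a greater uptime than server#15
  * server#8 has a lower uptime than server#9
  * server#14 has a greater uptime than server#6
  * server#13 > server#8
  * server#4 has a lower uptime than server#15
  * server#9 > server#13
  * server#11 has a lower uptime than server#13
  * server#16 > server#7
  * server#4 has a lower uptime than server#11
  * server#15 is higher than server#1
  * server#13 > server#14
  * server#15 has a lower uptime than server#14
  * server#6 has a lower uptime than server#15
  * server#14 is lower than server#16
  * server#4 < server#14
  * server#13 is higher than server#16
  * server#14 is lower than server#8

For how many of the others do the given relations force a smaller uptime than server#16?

Directly below server#16: server#7, server#14.
One step further: server#6, server#4, server#15 (5 so far).
One step further: server#1 (6 so far).
Nothing else is reachable below server#16; 6 in all.

6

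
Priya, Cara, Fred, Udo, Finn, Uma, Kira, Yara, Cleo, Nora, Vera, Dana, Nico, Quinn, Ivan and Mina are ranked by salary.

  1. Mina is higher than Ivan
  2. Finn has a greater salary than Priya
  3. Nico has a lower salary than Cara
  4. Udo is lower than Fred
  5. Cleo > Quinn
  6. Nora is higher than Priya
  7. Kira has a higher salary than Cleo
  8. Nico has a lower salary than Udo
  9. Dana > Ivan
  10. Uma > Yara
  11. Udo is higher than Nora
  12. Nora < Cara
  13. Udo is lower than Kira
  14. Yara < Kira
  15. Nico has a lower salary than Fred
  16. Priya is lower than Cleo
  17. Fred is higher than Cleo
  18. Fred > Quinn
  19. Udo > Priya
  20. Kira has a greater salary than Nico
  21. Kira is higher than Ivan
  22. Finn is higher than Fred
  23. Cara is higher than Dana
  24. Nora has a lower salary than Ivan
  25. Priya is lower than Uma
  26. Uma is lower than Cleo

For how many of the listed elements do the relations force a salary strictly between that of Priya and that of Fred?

4

Chaining upward from Priya reaches: Nora, Ivan, Uma, Dana, Mina, Cleo, Udo, Cara, Finn, Kira.
Chaining downward from Fred reaches: Nico, Yara, Quinn, Nora, Uma, Cleo, Udo.
Strictly between Priya and Fred are those in both lists: Nora, Uma, Cleo, Udo — 4 elements.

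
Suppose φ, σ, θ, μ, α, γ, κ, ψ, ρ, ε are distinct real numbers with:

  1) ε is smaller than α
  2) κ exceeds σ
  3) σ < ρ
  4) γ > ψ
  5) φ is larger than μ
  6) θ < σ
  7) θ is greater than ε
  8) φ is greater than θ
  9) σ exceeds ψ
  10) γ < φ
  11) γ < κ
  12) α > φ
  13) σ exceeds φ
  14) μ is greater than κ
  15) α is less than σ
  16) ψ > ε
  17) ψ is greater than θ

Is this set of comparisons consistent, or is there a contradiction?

inconsistent

We have σ < κ stated directly, yet also κ < μ < φ < α < σ by chaining the others — so κ < σ. Contradiction.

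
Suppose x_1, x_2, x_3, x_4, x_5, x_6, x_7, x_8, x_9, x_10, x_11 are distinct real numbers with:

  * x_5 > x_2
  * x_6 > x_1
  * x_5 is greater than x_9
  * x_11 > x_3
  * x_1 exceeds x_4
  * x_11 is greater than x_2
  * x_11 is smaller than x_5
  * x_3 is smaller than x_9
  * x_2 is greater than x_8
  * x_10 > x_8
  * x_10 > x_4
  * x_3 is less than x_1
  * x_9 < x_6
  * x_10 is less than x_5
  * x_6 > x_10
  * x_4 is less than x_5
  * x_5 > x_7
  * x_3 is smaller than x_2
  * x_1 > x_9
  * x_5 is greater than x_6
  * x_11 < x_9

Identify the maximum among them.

Chaining downward from x_5: directly below it, x_4, x_2, x_10, x_11, x_7, x_9, x_6; then x_8, x_3, x_1.
That covers every other element, and nothing is given above x_5, so x_5 is the maximum.

x_5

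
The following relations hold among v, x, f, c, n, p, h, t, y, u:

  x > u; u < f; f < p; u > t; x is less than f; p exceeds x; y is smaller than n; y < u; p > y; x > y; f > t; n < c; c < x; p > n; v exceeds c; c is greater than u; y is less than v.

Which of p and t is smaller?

Following the relations from t: t < u < c < x < f < p.
So t < p; t is the smaller of the two.

t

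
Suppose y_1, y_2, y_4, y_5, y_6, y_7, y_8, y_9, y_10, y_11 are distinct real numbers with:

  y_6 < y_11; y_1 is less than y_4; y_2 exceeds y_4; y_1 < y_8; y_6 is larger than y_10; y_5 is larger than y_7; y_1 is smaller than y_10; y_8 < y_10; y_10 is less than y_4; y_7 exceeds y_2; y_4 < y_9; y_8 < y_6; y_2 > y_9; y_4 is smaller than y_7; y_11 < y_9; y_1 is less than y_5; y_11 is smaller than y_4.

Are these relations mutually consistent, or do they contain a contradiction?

consistent

The single ordering y_1 < y_8 < y_10 < y_6 < y_11 < y_4 < y_9 < y_2 < y_7 < y_5 satisfies every listed relation, so no contradiction arises.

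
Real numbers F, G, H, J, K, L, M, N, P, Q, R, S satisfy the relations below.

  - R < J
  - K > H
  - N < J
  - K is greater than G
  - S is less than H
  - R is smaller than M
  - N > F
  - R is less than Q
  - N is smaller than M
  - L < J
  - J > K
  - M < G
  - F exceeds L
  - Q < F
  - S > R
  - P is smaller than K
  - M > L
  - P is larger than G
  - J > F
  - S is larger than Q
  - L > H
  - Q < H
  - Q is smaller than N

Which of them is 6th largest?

Piecing the relations together gives one ordering: R < Q < S < H < L < F < N < M < G < P < K < J.
The 6th largest is N.

N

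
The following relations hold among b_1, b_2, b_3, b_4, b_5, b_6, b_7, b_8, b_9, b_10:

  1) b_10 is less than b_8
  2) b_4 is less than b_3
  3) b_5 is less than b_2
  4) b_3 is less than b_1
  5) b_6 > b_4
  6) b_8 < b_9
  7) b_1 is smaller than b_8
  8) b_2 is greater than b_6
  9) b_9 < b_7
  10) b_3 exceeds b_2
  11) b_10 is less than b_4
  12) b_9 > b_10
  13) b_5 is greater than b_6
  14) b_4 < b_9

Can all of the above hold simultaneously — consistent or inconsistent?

The single ordering b_10 < b_4 < b_6 < b_5 < b_2 < b_3 < b_1 < b_8 < b_9 < b_7 satisfies every listed relation, so no contradiction arises.

consistent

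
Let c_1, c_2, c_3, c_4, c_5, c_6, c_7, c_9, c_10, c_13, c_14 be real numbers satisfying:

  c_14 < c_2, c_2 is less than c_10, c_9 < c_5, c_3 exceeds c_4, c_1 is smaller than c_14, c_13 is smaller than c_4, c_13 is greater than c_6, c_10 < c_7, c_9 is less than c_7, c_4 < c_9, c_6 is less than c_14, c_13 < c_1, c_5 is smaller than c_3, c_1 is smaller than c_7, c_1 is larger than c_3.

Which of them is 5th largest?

Piecing the relations together gives one ordering: c_6 < c_13 < c_4 < c_9 < c_5 < c_3 < c_1 < c_14 < c_2 < c_10 < c_7.
Counting 5 from the largest end gives c_1.

c_1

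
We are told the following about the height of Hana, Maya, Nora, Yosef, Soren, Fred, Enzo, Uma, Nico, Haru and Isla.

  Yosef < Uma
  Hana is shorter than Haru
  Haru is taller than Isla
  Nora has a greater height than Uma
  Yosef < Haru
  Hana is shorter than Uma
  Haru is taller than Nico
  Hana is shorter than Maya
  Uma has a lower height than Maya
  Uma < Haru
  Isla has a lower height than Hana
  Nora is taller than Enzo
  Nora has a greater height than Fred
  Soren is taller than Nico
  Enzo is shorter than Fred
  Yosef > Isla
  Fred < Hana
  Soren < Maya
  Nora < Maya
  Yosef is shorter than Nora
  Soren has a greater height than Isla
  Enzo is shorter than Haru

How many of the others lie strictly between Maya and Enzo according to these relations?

4

The relations place Enzo below Maya. An element lies strictly between them when it is forced above Enzo and also forced below Maya.
Above Enzo: {Fred, Hana, Uma, Nora, Haru}. Below Maya: {Isla, Yosef, Nico, Fred, Hana, Uma, Nora, Soren}.
Intersection: {Fred, Hana, Uma, Nora} — 4.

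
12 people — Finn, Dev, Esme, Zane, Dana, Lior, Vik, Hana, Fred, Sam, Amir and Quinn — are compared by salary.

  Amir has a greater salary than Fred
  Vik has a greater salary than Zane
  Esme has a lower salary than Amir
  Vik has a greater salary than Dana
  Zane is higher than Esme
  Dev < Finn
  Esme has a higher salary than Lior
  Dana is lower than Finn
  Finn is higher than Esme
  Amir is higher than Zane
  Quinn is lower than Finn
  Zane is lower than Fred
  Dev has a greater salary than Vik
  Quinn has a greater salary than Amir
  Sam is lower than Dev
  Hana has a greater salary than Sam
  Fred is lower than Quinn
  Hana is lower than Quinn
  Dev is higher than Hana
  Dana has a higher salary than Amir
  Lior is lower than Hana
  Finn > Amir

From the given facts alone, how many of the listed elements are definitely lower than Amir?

4

From Amir the given relations immediately reach Esme, Zane, Fred.
From those, Lior — 4 in total.
No other element is forced below Amir by the given relations, so the count is 4.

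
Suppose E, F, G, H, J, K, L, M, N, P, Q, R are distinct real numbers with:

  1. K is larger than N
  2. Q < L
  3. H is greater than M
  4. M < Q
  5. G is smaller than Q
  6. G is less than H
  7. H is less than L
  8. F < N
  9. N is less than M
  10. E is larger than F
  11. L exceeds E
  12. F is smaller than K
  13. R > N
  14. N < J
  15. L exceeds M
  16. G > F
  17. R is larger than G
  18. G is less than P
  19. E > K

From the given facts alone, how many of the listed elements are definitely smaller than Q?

The elements the relations force below Q are F, G, N, M — no chain reaches any other.
That is 4.

4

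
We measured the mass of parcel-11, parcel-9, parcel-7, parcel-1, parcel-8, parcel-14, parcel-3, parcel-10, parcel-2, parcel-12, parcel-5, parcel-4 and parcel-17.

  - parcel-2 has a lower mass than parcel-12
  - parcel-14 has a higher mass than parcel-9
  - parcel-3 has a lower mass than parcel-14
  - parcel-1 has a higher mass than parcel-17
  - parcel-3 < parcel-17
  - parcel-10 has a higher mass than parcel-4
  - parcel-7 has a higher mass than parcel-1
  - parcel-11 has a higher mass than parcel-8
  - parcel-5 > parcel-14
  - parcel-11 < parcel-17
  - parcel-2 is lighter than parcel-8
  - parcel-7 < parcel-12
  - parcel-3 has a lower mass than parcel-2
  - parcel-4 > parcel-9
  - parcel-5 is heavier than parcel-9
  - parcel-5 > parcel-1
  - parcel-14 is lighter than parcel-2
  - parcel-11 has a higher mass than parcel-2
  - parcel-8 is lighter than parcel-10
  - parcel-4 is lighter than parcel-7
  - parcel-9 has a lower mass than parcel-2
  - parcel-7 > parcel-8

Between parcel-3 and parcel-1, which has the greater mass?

Link the given pairs in sequence: parcel-3 < parcel-14; parcel-14 < parcel-2; parcel-2 < parcel-8; parcel-8 < parcel-11; parcel-11 < parcel-17; parcel-17 < parcel-1.
Together: parcel-3 < parcel-14 < parcel-2 < parcel-8 < parcel-11 < parcel-17 < parcel-1.
So parcel-3 < parcel-1; parcel-1 is the heavier of the two.

parcel-1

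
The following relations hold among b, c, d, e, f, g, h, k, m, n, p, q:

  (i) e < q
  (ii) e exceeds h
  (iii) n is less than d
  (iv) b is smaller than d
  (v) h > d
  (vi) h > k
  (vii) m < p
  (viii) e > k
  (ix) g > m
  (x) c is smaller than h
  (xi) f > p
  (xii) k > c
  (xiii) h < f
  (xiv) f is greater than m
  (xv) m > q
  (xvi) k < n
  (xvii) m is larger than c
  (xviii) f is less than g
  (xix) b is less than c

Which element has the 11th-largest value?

c

Piecing the relations together gives one ordering: b < c < k < n < d < h < e < q < m < p < f < g.
Counting 11 from the largest end gives c.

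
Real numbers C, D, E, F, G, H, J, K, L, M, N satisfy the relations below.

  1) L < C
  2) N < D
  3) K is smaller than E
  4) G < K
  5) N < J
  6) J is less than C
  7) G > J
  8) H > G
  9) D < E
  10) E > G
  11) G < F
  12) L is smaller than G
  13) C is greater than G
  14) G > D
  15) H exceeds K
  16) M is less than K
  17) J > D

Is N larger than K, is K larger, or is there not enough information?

Link the given pairs in sequence: N < D; D < J; J < G; G < K.
Together: N < D < J < G < K.
So K is larger.

K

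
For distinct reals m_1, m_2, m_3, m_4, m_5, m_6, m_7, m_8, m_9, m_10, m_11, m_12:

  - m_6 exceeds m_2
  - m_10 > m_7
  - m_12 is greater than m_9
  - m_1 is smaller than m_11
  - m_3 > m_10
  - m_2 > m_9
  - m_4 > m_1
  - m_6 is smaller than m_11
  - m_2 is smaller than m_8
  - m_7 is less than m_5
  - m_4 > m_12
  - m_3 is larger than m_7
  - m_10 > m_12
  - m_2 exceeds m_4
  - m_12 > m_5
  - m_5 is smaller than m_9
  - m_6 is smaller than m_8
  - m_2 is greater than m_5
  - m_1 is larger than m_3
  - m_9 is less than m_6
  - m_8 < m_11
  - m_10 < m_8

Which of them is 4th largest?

Piecing the relations together gives one ordering: m_7 < m_5 < m_9 < m_12 < m_10 < m_3 < m_1 < m_4 < m_2 < m_6 < m_8 < m_11.
Counting 4 from the largest end gives m_2.

m_2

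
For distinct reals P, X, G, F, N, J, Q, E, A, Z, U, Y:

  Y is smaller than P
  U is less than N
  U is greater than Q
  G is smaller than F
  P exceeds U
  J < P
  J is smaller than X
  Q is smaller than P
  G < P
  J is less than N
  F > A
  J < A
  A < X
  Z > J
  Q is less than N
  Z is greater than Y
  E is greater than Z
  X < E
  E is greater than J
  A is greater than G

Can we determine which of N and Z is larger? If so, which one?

Following every chain through Z: above Z we get E; below Z we get Y, J.
N is not reached, and no chain runs the other way from N to Z.
So the given relations leave the order of Z and N undetermined.

undetermined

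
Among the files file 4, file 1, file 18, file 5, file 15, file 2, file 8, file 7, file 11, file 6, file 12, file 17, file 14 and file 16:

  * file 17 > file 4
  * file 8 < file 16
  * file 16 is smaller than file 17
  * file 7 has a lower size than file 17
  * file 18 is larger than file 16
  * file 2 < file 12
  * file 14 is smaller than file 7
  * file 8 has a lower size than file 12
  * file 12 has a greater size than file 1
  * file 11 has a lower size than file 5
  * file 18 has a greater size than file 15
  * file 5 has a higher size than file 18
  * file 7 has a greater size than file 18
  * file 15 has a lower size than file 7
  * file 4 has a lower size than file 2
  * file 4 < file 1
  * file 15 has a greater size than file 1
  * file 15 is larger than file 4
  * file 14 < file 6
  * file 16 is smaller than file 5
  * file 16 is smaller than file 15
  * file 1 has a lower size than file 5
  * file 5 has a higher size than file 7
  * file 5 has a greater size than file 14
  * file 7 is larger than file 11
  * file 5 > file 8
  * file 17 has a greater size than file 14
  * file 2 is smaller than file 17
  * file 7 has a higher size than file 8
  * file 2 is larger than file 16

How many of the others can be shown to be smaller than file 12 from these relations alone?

Directly below file 12: file 8, file 1, file 2.
One step further: file 16, file 4 (5 so far).
Nothing else is reachable below file 12; 5 in all.

5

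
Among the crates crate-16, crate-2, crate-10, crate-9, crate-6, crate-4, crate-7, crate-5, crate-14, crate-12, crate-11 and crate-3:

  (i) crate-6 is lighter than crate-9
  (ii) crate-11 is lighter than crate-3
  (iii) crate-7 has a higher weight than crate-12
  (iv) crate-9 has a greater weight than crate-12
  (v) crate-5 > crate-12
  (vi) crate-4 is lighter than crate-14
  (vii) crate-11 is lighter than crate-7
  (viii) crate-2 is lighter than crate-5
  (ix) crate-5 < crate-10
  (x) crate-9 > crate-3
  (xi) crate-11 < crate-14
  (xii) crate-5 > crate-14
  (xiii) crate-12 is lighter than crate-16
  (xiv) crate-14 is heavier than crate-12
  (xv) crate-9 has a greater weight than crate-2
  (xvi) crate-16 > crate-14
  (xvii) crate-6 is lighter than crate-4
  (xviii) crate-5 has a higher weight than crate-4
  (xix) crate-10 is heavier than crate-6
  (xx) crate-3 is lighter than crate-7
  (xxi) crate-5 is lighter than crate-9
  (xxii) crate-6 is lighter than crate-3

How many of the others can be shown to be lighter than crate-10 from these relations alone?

The elements the relations force below crate-10 are crate-12, crate-6, crate-11, crate-2, crate-4, crate-14, crate-5 — no chain reaches any other.
That is 7.

7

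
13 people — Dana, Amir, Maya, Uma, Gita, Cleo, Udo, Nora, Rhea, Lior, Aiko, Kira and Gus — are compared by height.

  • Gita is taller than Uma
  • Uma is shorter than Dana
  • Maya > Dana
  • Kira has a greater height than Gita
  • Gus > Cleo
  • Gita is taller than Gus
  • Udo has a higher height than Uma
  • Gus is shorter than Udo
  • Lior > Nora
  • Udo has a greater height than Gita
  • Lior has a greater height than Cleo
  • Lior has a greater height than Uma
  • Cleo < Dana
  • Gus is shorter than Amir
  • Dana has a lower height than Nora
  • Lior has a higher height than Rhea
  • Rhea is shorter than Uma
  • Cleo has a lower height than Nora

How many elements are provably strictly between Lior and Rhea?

Chaining upward from Rhea reaches: Uma, Dana, Maya, Gita, Udo, Nora, Kira.
Chaining downward from Lior reaches: Cleo, Uma, Dana, Nora.
Strictly between Rhea and Lior are those in both lists: Uma, Dana, Nora — 3 elements.

3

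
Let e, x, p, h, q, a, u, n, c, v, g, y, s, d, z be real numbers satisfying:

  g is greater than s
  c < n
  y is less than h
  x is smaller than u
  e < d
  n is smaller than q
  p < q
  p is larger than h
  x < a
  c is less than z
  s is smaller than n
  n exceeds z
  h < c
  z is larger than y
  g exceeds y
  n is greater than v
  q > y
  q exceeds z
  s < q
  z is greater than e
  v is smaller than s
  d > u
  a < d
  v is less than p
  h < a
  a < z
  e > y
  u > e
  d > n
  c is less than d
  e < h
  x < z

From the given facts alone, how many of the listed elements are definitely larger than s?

Directly above s: g, n, q.
One step further: d (4 so far).
Nothing else is reachable above s; 4 in all.

4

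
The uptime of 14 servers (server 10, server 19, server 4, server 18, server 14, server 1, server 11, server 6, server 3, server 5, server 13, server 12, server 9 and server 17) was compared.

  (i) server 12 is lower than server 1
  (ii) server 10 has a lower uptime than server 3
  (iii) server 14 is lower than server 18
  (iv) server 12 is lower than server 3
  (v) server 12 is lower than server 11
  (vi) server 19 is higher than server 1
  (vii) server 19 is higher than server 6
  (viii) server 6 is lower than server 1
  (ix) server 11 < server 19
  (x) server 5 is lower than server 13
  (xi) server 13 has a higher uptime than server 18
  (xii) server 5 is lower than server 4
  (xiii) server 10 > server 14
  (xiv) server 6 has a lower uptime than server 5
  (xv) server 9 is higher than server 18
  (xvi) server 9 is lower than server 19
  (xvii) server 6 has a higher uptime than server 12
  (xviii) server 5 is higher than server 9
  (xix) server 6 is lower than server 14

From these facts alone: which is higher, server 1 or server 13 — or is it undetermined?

Following every chain through server 13: below server 13 we get server 12, server 6, server 14, server 18, server 9, server 5.
server 1 is not reached, and no chain runs the other way from server 1 to server 13.
So the given relations leave the order of server 13 and server 1 undetermined.

undetermined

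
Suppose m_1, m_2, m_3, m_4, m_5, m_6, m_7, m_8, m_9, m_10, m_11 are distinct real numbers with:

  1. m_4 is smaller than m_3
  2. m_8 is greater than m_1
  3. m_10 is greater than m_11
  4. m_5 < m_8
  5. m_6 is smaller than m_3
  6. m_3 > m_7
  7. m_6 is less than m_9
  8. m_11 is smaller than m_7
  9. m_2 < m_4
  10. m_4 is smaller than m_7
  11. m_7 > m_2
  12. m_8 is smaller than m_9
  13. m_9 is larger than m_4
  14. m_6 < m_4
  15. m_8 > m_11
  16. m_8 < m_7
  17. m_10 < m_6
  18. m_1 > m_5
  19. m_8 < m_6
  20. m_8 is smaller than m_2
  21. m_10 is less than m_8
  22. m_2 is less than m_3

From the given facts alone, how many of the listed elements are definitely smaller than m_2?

From m_2 the given relations immediately reach m_8.
From those, m_11, m_5, m_1, m_10 — 5 in total.
Nothing else is reachable below m_2; 5 in all.

5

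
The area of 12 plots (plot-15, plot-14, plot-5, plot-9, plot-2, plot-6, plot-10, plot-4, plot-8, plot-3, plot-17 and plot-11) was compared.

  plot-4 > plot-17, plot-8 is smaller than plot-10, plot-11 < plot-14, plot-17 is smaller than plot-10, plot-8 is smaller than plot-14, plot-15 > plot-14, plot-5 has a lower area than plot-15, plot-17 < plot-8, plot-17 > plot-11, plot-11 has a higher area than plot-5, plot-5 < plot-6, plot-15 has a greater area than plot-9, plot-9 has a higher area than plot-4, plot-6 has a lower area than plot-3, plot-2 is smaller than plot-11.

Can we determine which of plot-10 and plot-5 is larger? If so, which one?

plot-10

The relevant relations are plot-5 < plot-11; plot-11 < plot-17; plot-17 < plot-8; plot-8 < plot-10.
Chaining these gives plot-5 < plot-11 < plot-17 < plot-8 < plot-10.
So plot-10 is larger.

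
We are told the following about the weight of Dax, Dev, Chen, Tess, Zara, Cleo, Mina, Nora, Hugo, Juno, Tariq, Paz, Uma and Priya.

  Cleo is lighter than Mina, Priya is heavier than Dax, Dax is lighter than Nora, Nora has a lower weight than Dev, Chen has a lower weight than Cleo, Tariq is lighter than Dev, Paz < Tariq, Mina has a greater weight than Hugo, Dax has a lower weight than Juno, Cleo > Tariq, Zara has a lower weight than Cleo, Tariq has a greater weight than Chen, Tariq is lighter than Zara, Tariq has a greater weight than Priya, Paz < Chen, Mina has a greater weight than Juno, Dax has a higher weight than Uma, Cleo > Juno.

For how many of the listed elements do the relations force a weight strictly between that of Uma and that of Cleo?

5

Chaining upward from Uma reaches: Dax, Priya, Nora, Tariq, Dev, Zara, Juno, Mina.
Chaining downward from Cleo reaches: Dax, Paz, Chen, Priya, Tariq, Zara, Juno.
Strictly between Uma and Cleo are those in both lists: Dax, Priya, Tariq, Zara, Juno — 5 elements.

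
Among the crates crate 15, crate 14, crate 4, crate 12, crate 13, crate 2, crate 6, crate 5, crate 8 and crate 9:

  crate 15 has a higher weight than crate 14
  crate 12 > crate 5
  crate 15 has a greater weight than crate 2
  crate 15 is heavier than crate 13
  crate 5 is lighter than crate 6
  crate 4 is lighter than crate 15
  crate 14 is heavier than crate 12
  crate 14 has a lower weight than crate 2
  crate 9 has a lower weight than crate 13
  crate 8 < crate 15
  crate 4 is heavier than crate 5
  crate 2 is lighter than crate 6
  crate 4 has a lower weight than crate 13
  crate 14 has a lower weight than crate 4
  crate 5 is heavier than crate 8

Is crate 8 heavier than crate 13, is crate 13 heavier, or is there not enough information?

crate 13

Link the given pairs in sequence: crate 8 < crate 5; crate 5 < crate 12; crate 12 < crate 14; crate 14 < crate 4; crate 4 < crate 13.
Chaining these gives crate 8 < crate 5 < crate 12 < crate 14 < crate 4 < crate 13.
So crate 13 is heavier.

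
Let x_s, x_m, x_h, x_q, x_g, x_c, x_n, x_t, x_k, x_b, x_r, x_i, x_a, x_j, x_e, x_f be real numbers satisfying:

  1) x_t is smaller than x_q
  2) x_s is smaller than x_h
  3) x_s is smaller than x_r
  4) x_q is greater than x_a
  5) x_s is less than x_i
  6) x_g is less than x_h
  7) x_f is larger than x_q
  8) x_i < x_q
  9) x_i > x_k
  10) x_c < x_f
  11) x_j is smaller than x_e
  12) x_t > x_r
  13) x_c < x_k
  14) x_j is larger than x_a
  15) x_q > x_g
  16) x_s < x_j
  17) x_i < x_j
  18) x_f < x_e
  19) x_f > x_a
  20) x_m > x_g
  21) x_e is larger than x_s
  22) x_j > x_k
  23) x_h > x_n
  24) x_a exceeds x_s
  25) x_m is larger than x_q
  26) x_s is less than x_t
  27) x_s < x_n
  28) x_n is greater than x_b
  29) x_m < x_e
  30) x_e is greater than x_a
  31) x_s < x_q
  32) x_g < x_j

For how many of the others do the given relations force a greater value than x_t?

4

The elements the relations force above x_t are x_q, x_m, x_f, x_e — no chain reaches any other.
That is 4.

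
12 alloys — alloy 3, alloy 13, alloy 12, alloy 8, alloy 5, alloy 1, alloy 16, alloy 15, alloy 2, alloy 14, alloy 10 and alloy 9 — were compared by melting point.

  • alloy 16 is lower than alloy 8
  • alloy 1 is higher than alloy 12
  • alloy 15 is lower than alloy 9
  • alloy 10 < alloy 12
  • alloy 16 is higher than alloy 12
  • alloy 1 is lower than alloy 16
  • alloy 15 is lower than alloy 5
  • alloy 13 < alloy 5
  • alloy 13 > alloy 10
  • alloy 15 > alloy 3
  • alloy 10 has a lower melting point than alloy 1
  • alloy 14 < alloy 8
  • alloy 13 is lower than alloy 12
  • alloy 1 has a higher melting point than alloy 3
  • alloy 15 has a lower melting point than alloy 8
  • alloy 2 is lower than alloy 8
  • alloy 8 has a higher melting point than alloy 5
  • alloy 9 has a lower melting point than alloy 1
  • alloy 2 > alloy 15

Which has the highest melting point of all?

alloy 10 is not greatest since alloy 10 < alloy 1; alloy 13 is not greatest since alloy 13 < alloy 12; alloy 3 is not greatest since alloy 3 < alloy 1; alloy 12 is not greatest since alloy 12 < alloy 16; alloy 15 is not greatest since alloy 15 < alloy 9; alloy 5 is not greatest since alloy 5 < alloy 8; alloy 9 is not greatest since alloy 9 < alloy 1; alloy 2 is not greatest since alloy 2 < alloy 8; alloy 1 is not greatest since alloy 1 < alloy 16; alloy 14 is not greatest since alloy 14 < alloy 8; alloy 16 is not greatest since alloy 16 < alloy 8.
Only alloy 8 has nothing above it, so alloy 8 is the highest melting point.

alloy 8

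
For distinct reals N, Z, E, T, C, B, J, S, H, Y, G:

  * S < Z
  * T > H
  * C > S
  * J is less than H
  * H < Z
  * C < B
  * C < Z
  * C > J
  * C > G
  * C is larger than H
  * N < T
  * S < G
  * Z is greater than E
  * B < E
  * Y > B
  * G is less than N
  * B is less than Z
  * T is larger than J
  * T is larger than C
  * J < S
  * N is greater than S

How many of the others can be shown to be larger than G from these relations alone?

7

From G the given relations immediately reach C, N.
From those, B, T, Z — 5 in total.
From those, E, Y — 7 in total.
Nothing else is reachable above G; 7 in all.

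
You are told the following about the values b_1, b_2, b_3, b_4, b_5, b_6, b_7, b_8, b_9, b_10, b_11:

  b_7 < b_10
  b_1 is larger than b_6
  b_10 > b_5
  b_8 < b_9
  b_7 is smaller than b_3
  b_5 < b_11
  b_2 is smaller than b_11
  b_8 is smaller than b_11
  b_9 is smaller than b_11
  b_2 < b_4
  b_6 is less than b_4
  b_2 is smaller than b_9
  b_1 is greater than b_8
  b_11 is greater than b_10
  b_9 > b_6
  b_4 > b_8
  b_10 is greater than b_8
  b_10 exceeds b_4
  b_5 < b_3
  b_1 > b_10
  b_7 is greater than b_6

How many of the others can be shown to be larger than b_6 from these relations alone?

From b_6 the given relations immediately reach b_7, b_9, b_4, b_1.
From those, b_3, b_10, b_11 — 7 in total.
No other element is forced above b_6 by the given relations, so the count is 7.

7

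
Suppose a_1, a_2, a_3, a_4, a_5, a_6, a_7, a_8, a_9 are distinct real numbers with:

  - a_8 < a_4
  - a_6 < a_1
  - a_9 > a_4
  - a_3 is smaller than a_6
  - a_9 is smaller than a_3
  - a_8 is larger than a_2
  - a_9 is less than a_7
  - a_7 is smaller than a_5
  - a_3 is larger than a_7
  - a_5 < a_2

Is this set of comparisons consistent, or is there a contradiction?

inconsistent

We have a_9 < a_7 stated directly, yet also a_7 < a_5 < a_2 < a_8 < a_4 < a_9 by chaining the others — so a_7 < a_9. Contradiction.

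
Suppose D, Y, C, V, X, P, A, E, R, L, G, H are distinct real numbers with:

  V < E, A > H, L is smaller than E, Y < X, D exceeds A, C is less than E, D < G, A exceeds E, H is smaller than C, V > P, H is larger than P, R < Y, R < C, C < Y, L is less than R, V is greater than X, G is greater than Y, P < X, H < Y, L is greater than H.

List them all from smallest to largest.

Each adjacent pair is fixed by a given relation: P < H; H < L; L < R; R < C; C < Y; Y < X; X < V; V < E; E < A; A < D; D < G. Chaining them end to end gives the full order.

P < H < L < R < C < Y < X < V < E < A < D < G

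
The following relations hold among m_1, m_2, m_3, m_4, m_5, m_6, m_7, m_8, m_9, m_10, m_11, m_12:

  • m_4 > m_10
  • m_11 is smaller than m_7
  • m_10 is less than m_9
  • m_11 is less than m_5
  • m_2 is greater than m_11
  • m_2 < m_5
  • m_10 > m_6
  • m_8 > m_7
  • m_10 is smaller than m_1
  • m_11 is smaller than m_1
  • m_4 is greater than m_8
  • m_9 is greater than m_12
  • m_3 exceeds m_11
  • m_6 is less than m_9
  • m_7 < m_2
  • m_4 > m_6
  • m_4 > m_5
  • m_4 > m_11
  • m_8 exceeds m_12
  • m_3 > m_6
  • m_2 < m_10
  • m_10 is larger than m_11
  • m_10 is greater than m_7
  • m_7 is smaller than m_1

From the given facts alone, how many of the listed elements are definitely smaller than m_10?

From m_10 the given relations immediately reach m_11, m_7, m_2, m_6.
No other element is forced below m_10 by the given relations, so the count is 4.

4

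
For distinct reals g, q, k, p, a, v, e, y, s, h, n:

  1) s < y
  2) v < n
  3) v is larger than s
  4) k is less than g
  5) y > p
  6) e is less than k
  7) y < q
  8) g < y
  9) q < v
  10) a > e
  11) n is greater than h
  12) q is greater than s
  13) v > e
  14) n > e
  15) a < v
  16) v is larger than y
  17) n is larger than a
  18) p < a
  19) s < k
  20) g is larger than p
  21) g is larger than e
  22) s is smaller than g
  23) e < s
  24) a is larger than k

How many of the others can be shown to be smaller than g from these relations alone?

4

From g the given relations immediately reach e, s, p, k.
No other element is forced below g by the given relations, so the count is 4.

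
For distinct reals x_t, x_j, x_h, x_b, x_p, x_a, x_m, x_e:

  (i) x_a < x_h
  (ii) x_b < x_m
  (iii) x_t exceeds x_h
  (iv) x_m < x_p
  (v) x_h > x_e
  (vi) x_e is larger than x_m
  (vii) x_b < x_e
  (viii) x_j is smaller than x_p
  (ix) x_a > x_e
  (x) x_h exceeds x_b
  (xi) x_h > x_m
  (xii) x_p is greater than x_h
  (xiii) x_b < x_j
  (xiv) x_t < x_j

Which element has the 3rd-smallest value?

x_e

The consecutive relations fix a unique order: x_b < x_m < x_e < x_a < x_h < x_t < x_j < x_p.
Counting 3 from the smallest end gives x_e.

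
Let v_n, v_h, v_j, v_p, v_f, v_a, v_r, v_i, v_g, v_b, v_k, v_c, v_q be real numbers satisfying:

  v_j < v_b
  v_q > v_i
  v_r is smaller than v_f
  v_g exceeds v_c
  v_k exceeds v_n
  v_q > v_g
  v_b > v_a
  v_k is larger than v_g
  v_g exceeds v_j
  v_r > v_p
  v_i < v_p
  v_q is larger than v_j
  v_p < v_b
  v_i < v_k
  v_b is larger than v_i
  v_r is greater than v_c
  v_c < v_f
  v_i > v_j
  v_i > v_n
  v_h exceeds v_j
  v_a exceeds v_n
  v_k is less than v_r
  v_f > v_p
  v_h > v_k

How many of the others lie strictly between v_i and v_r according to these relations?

2

Chaining upward from v_i reaches: v_p, v_k, v_f, v_h, v_b, v_q.
Chaining downward from v_r reaches: v_n, v_c, v_j, v_g, v_p, v_k.
Strictly between v_i and v_r are those in both lists: v_p, v_k — 2 elements.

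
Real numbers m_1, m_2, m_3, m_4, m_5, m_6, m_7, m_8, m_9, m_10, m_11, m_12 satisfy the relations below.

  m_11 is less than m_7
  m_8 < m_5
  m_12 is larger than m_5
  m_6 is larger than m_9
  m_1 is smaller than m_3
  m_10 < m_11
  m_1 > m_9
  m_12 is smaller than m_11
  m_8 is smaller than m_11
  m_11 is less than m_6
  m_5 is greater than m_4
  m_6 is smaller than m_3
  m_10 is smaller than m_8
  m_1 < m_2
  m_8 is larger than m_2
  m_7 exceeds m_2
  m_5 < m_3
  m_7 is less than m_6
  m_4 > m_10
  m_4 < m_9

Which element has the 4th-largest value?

Chaining the given pairs: m_10 < m_4 < m_9 < m_1 < m_2 < m_8 < m_5 < m_12 < m_11 < m_7 < m_6 < m_3.
The 4th largest is m_11.

m_11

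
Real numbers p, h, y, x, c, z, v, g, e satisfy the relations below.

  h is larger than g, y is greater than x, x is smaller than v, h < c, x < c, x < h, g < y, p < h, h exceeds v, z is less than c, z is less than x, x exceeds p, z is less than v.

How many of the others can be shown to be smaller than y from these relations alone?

From y the given relations immediately reach g, x.
From those, z, p — 4 in total.
Nothing else is reachable below y; 4 in all.

4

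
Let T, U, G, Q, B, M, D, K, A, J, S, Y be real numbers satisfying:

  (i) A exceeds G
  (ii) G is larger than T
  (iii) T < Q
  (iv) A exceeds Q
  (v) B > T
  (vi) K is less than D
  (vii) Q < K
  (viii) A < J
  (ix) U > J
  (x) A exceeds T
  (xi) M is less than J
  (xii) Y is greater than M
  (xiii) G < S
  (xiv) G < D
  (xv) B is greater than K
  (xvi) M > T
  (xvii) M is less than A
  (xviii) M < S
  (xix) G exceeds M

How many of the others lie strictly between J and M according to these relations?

Chaining upward from M reaches: G, A, D, S, Y, U.
Chaining downward from J reaches: T, Q, G, A.
Strictly between M and J are those in both lists: G, A — 2 elements.

2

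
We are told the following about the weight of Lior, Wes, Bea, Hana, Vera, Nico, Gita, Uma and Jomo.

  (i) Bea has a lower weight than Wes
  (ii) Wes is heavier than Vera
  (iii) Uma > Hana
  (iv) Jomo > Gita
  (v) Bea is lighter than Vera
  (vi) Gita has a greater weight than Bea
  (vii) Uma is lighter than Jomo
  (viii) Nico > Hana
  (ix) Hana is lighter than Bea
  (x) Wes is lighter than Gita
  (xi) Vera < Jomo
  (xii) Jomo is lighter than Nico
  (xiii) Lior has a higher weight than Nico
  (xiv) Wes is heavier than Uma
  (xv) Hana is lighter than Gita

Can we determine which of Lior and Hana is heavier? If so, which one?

Chaining the given relations: Hana < Bea < Wes < Gita < Jomo < Nico < Lior.
So Lior is heavier.

Lior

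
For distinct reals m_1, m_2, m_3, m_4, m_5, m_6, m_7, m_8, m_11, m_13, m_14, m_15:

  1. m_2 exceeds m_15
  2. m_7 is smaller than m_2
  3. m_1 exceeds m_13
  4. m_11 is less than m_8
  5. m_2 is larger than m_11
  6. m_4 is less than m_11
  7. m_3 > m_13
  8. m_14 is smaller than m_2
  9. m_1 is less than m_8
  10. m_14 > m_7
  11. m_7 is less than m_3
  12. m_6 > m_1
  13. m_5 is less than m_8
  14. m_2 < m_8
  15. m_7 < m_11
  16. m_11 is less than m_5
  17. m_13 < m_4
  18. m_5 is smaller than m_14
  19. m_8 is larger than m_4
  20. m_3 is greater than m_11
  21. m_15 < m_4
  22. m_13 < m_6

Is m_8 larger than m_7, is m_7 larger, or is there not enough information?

m_8

Chaining the given relations: m_7 < m_11 < m_5 < m_14 < m_2 < m_8.
So m_8 is larger.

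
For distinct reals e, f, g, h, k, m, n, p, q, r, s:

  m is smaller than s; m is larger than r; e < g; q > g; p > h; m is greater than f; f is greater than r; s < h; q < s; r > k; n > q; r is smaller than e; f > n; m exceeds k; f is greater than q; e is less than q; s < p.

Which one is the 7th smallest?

Chaining the given pairs: k < r < e < g < q < n < f < m < s < h < p.
The 7th smallest is f.

f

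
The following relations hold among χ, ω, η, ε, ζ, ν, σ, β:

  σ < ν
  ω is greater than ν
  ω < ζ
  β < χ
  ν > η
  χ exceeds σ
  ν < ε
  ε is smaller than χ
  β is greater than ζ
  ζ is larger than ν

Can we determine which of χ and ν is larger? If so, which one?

χ

ν < ω and ω < ζ give ν < ζ.
With ζ < β: ν < ω < ζ < β.
Then β < χ extends the chain to χ.
So χ is larger.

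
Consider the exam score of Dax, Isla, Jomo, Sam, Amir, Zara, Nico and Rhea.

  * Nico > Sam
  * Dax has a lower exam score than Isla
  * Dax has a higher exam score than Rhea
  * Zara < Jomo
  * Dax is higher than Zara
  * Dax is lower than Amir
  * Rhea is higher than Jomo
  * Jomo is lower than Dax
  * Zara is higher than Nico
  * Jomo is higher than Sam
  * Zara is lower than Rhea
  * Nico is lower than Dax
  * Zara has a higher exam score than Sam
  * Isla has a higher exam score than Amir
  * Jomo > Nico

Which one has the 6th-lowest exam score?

Dax

The consecutive relations fix a unique order: Sam < Nico < Zara < Jomo < Rhea < Dax < Amir < Isla.
Counting 6 from the smallest end gives Dax.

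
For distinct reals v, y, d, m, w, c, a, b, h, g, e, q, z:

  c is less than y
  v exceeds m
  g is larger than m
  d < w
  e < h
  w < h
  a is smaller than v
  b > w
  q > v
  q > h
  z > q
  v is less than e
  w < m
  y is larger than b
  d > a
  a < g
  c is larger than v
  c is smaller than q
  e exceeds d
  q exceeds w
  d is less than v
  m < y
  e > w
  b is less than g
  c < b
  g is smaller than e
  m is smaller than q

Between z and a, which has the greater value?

a < d and d < w give a < w.
Then w < m extends the chain to m.
With m < v: a < d < w < m < v.
With v < c: a < d < w < m < v < c.
Then c < b extends the chain to b.
Then b < g extends the chain to g.
Then g < e extends the chain to e.
With e < h: a < d < w < m < v < c < b < g < e < h.
With h < q: a < d < w < m < v < c < b < g < e < h < q.
Then q < z extends the chain to z.
So a < z; z is the larger of the two.

z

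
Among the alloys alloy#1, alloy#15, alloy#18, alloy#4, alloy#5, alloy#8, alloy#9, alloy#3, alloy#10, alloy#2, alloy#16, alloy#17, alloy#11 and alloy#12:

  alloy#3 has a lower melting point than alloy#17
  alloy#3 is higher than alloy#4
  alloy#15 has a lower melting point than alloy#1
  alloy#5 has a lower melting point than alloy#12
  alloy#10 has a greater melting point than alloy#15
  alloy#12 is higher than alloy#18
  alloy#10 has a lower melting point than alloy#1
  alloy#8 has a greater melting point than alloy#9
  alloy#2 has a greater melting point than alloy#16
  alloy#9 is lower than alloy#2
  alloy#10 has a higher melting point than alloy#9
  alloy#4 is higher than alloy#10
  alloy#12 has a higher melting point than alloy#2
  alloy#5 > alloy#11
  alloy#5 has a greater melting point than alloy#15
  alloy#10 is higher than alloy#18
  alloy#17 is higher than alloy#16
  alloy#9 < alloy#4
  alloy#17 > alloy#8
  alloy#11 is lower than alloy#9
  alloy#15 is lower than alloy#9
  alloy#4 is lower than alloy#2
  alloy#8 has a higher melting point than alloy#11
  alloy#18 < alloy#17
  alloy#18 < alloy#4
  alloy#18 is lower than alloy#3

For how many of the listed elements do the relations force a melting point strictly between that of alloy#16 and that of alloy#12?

1

The relations place alloy#16 below alloy#12. An element lies strictly between them when it is forced above alloy#16 and also forced below alloy#12.
Above alloy#16: {alloy#2, alloy#17}. Below alloy#12: {alloy#15, alloy#11, alloy#9, alloy#18, alloy#10, alloy#4, alloy#2, alloy#5}.
Intersection: {alloy#2} — 1.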